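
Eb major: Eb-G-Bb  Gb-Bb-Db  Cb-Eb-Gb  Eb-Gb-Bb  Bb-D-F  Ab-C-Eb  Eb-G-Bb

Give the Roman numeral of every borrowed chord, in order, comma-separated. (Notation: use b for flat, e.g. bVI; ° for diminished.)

bIII, bVI, i

Eb major has the diatonic set Eb, Fm, Gm, Ab, Bb, Cm, Ddim. Eb–G–Bb = Eb, Bb–D–F = Bb and Ab–C–Eb = Ab all belong to that set. But Gb–Bb–Db is foreign: the diatonic iii on degree 3 is Gm, whereas Gb comes from Eb minor. It is labeled bIII. But Cb–Eb–Gb is foreign: the diatonic vi on degree 6 is Cm, whereas Cb comes from Eb minor. It is labeled bVI. But Eb–Gb–Bb is foreign: the diatonic I on degree 1 is Eb, whereas Ebm comes from Eb minor. It is labeled i.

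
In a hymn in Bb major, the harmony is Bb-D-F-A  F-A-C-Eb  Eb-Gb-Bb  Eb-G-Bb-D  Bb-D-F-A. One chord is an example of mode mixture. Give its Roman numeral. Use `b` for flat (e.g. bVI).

The diatonic triads in Bb major are Bb, Cm, Dm, Eb, F, Gm, Adim. Of the given chords, Bb–D–F–A = Bbmaj7, F–A–C–Eb = F7 and Eb–G–Bb–D = Ebmaj7 are diatonic. But Eb–Gb–Bb is foreign: the diatonic IV on degree 4 is Eb, whereas Ebm comes from Bb minor. It is labeled iv.

iv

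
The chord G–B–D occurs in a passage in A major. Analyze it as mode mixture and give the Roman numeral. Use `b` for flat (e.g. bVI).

G is the lowered form of scale degree 7 in A major (the diatonic degree 7 is G#). The diatonic chord on degree 7 would be G#dim (vii°), but G–B–D is the major chord from A minor. As a borrowed chord it is labeled bVII.

bVII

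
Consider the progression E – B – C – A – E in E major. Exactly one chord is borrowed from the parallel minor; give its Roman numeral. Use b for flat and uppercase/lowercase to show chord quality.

bVI

E major has the diatonic set E, F#m, G#m, A, B, C#m, D#dim. E, B and A all belong to that set. C (C–E–G) is not: scale degree 6 in E major carries C#m (vi). In E minor the chord on that degree is C, so here it functions as bVI, borrowed from the parallel minor.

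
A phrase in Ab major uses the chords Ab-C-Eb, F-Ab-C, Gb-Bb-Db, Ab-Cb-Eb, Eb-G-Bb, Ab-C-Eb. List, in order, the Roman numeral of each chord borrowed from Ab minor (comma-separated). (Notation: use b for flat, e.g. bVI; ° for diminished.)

In Ab major the diatonic chords are Ab, Bbm, Cm, Db, Eb, Fm, Gdim. Of the given chords, Ab–C–Eb = Ab, F–Ab–C = Fm and Eb–G–Bb = Eb are diatonic. Gb–Bb–Db doesn't fit — on degree 7 Ab major would have Gdim (vii°). Gb is the degree-7 chord of Ab minor, so it is the borrowed bVII. Ab–Cb–Eb is not: scale degree 1 in Ab major carries Ab (I). In Ab minor the chord on that degree is Abm, so here it functions as i, borrowed from the parallel minor.

bVII, i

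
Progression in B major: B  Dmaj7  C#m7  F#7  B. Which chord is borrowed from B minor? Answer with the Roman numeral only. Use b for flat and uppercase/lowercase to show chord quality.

The diatonic triads in B major are B, C#m, D#m, E, F#, G#m, A#dim. B, C#m7 and F#7 all belong to that set. But Dmaj7 (D–F#–A–C#) is foreign: the diatonic iii on degree 3 is D#m, whereas Dmaj7 comes from B minor. It is labeled bIIImaj7.

bIIImaj7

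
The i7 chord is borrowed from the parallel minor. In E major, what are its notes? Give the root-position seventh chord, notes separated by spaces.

E G B D

i7 is built on scale degree 1, which is E in both E major and its parallel. In E minor the chord on E is E–G–B–D.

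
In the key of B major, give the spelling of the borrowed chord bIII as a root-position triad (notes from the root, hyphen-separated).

bIII is built on the lowered scale degree 3. In B major degree 3 is D#; lowered it becomes D. Building the major chord from the parallel minor on D: D–F#–A.

D-F#-A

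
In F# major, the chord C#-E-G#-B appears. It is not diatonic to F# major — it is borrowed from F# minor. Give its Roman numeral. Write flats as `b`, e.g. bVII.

C# is scale degree 5 in F# major. C#–E–G#–B is a minor-seventh chord — the form found in F# minor, not the diatonic V (C#). Borrowed into F# major it is written v7.

v7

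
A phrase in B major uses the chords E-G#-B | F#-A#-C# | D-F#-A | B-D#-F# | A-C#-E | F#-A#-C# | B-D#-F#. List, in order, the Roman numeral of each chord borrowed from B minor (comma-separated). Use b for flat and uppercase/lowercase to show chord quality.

The diatonic triads in B major are B, C#m, D#m, E, F#, G#m, A#dim. Of the given chords, E–G#–B = E, F#–A#–C# = F# and B–D#–F# = B are diatonic. D–F#–A is not: scale degree 3 in B major carries D#m (iii). In B minor the chord on that degree is D, so here it functions as bIII, borrowed from the parallel minor. But A–C#–E is foreign: the diatonic vii° on degree 7 is A#dim, whereas A comes from B minor. It is labeled bVII.

bIII, bVII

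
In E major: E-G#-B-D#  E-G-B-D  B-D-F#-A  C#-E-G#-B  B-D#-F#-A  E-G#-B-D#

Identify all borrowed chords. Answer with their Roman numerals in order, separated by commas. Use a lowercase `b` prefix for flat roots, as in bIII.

The diatonic triads in E major are E, F#m, G#m, A, B, C#m, D#dim. E–G#–B–D# = Emaj7, C#–E–G#–B = C#m7 and B–D#–F#–A = B7 are all diatonic. E–G–B–D doesn't fit — on degree 1 E major would have E (I). Em7 is the degree-1 chord of E minor, so it is the borrowed i7. B–D–F#–A doesn't fit — on degree 5 E major would have B (V). Bm7 is the degree-5 chord of E minor, so it is the borrowed v7.

i7, v7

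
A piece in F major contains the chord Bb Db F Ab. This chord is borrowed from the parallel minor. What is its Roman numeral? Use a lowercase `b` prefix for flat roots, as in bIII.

Bb is scale degree 4 in F major. Diatonically F major has Bb (IV) on that degree; Bb–Db–F–Ab is instead the minor-seventh chord native to F minor, so it takes the label iv7.

iv7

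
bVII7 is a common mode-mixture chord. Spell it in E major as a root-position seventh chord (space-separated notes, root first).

Scale degree 7 in E major is D#. bVII7 uses the lowered form, D, taken from E minor. In E minor the chord on D is D–F#–A–C.

D F# A C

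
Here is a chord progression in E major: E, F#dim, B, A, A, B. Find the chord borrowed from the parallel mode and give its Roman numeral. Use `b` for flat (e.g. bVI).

E major has the diatonic set E, F#m, G#m, A, B, C#m, D#dim. E, B and A are all diatonic. But F#dim (F#–A–C) is foreign: the diatonic ii on degree 2 is F#m, whereas F#dim comes from E minor. It is labeled ii°.

ii°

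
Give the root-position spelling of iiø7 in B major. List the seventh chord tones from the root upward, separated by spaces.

iiø7 is built on scale degree 2, which is C# in both B major and its parallel. Stacking thirds in B minor on C# gives C#–E–G–B.

C# E G B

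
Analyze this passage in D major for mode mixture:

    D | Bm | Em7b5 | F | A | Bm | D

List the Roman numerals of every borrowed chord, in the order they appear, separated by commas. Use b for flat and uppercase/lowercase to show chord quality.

In D major the diatonic chords are D, Em, F#m, G, A, Bm, C#dim. Of the given chords, D, Bm and A are diatonic. But Em7b5 (E–G–Bb–D) is foreign: the diatonic ii on degree 2 is Em, whereas Em7b5 comes from D minor. It is labeled iiø7. F (F–A–C) is not: scale degree 3 in D major carries F#m (iii). In D minor the chord on that degree is F, so here it functions as bIII, borrowed from the parallel minor.

iiø7, bIII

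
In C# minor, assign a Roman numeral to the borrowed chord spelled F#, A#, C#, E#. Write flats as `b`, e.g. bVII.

The root F# is the diatonic 4th degree of C# minor; the borrowing shows in the chord quality. F#–A#–C#–E# is a major-seventh chord — the form found in C# major, not the diatonic iv (F#m). Borrowed into C# minor it is written IVmaj7.

IVmaj7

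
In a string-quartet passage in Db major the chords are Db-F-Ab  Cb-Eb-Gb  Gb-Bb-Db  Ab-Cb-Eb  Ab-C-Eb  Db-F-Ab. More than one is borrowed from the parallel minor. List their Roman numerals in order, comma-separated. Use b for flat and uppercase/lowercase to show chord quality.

bVII, v

Db major has the diatonic set Db, Ebm, Fm, Gb, Ab, Bbm, Cdim. Of the given chords, Db–F–Ab = Db, Gb–Bb–Db = Gb and Ab–C–Eb = Ab are diatonic. But Cb–Eb–Gb is foreign: the diatonic vii° on degree 7 is Cdim, whereas Cb comes from Db minor. It is labeled bVII. But Ab–Cb–Eb is foreign: the diatonic V on degree 5 is Ab, whereas Abm comes from Db minor. It is labeled v.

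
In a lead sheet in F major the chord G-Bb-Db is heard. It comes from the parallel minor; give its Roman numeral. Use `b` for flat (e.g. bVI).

The root G is the diatonic 2nd degree of F major; the borrowing shows in the chord quality. The diatonic chord on degree 2 would be Gm (ii), but G–Bb–Db is the diminished chord from F minor. As a borrowed chord it is labeled ii°.

ii°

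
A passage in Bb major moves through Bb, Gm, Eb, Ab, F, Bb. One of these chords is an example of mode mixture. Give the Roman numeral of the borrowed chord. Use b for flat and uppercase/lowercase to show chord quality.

bVII

Bb major has the diatonic set Bb, Cm, Dm, Eb, F, Gm, Adim. Bb, Gm, Eb and F are all diatonic. But Ab (Ab–C–Eb) is foreign: the diatonic vii° on degree 7 is Adim, whereas Ab comes from Bb minor. It is labeled bVII.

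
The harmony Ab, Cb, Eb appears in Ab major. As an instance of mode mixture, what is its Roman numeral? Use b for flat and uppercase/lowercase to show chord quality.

Ab is scale degree 1 in Ab major. The diatonic chord on degree 1 would be Ab (I), but Ab–Cb–Eb is the minor chord from Ab minor. As a borrowed chord it is labeled i.

i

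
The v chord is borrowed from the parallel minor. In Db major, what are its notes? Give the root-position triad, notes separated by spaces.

Ab Cb Eb

v is built on scale degree 5, which is Ab in both Db major and its parallel. In Db minor the chord on Ab is Ab–Cb–Eb.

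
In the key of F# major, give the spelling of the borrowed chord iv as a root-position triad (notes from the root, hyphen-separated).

The root, B, is scale degree 4 — the same note in F# major and F# minor; only the chord quality changes. Stacking thirds in F# minor on B gives B–D–F#.

B-D-F#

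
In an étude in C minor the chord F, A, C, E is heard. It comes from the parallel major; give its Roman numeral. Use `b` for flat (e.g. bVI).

IVmaj7

F is scale degree 4 in C minor. F–A–C–E is a major-seventh chord — the form found in C major, not the diatonic iv (Fm). Borrowed into C minor it is written IVmaj7.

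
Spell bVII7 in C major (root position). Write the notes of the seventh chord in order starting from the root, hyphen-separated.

Bb-D-F-Ab

Scale degree 7 in C major is B. bVII7 uses the lowered form, Bb, taken from C minor. In C minor the chord on Bb is Bb–D–F–Ab.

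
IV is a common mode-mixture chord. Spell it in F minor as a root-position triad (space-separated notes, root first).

IV is built on scale degree 4, which is Bb in both F minor and its parallel. Building the major chord from the parallel major on Bb: Bb–D–F.

Bb D F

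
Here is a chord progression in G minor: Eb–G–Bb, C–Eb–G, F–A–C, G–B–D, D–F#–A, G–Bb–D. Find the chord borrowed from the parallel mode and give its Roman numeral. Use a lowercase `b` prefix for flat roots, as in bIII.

I

In G minor (with V from harmonic minor) the diatonic chords are Gm, Adim, Bb, Cm, D, Eb, F. Eb–G–Bb = Eb, C–Eb–G = Cm, F–A–C = F, D–F#–A = D and G–Bb–D = Gm are all diatonic. But G–B–D is foreign: the diatonic i on degree 1 is Gm, whereas G comes from G major. It is labeled I.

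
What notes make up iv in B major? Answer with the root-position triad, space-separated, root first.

iv is built on scale degree 4, which is E in both B major and its parallel. Building the minor chord from the parallel minor on E: E–G–B.

E G B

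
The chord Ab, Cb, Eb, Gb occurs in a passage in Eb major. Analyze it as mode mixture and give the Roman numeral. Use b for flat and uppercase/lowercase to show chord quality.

iv7

The root Ab is the diatonic 4th degree of Eb major; the borrowing shows in the chord quality. Ab–Cb–Eb–Gb is a minor-seventh chord — the form found in Eb minor, not the diatonic IV (Ab). Borrowed into Eb major it is written iv7.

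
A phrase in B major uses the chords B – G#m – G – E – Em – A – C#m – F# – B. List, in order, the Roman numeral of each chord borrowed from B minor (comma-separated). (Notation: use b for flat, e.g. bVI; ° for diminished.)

The diatonic triads in B major are B, C#m, D#m, E, F#, G#m, A#dim. B, G#m, E, C#m and F# are all diatonic. G (G–B–D) doesn't fit — on degree 6 B major would have G#m (vi). G is the degree-6 chord of B minor, so it is the borrowed bVI. Em (E–G–B) doesn't fit — on degree 4 B major would have E (IV). Em is the degree-4 chord of B minor, so it is the borrowed iv. But A (A–C#–E) is foreign: the diatonic vii° on degree 7 is A#dim, whereas A comes from B minor. It is labeled bVII.

bVI, iv, bVII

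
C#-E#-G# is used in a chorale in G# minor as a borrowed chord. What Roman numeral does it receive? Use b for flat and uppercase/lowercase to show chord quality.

IV

C# is scale degree 4 in G# minor. Diatonically G# minor has C#m (iv) on that degree; C#–E#–G# is instead the major chord native to G# major, so it takes the label IV.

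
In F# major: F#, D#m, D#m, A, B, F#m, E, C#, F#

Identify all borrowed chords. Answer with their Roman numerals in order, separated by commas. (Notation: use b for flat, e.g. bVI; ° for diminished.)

bIII, i, bVII

F# major has the diatonic set F#, G#m, A#m, B, C#, D#m, E#dim. F#, D#m, B and C# all belong to that set. A (A–C#–E) doesn't fit — on degree 3 F# major would have A#m (iii). A is the degree-3 chord of F# minor, so it is the borrowed bIII. F#m (F#–A–C#) is not: scale degree 1 in F# major carries F# (I). In F# minor the chord on that degree is F#m, so here it functions as i, borrowed from the parallel minor. E (E–G#–B) is not: scale degree 7 in F# major carries E#dim (vii°). In F# minor the chord on that degree is E, so here it functions as bVII, borrowed from the parallel minor.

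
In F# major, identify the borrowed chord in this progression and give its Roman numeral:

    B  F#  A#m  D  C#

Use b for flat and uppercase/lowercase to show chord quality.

In F# major the diatonic chords are F#, G#m, A#m, B, C#, D#m, E#dim. B, F#, A#m and C# are all diatonic. D (D–F#–A) is not: scale degree 6 in F# major carries D#m (vi). In F# minor the chord on that degree is D, so here it functions as bVI, borrowed from the parallel minor.

bVI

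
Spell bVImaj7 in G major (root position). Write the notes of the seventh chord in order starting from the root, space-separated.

Eb G Bb D

Scale degree 6 in G major is E. bVImaj7 uses the lowered form, Eb, taken from G minor. In G minor the chord on Eb is Eb–G–Bb–D.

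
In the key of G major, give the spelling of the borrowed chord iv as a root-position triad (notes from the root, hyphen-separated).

The root, C, is scale degree 4 — the same note in G major and G minor; only the chord quality changes. Building the minor chord from the parallel minor on C: C–Eb–G.

C-Eb-G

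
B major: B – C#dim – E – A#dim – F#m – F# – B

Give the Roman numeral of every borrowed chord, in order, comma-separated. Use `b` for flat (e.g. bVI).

The diatonic triads in B major are B, C#m, D#m, E, F#, G#m, A#dim. B, E, A#dim and F# all belong to that set. But C#dim (C#–E–G) is foreign: the diatonic ii on degree 2 is C#m, whereas C#dim comes from B minor. It is labeled ii°. F#m (F#–A–C#) doesn't fit — on degree 5 B major would have F# (V). F#m is the degree-5 chord of B minor, so it is the borrowed v.

ii°, v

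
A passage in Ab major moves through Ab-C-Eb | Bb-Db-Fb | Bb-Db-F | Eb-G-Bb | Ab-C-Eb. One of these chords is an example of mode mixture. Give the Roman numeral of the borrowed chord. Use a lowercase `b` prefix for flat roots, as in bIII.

ii°

Ab major has the diatonic set Ab, Bbm, Cm, Db, Eb, Fm, Gdim. Ab–C–Eb = Ab, Bb–Db–F = Bbm and Eb–G–Bb = Eb all belong to that set. Bb–Db–Fb doesn't fit — on degree 2 Ab major would have Bbm (ii). Bbdim is the degree-2 chord of Ab minor, so it is the borrowed ii°.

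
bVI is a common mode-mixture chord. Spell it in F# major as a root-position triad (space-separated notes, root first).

D F# A

Scale degree 6 in F# major is D#. bVI uses the lowered form, D, taken from F# minor. Building the major chord from the parallel minor on D: D–F#–A.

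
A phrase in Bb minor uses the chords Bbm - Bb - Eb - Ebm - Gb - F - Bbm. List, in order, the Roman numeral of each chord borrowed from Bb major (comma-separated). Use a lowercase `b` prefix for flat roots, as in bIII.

The diatonic triads in Bb minor (with V from harmonic minor) are Bbm, Cdim, Db, Ebm, F, Gb, Ab. Bbm, Ebm, Gb and F all belong to that set. But Bb (Bb–D–F) is foreign: the diatonic i on degree 1 is Bbm, whereas Bb comes from Bb major. It is labeled I. Eb (Eb–G–Bb) is not: scale degree 4 in Bb minor carries Ebm (iv). In Bb major the chord on that degree is Eb, so here it functions as IV, borrowed from the parallel major.

I, IV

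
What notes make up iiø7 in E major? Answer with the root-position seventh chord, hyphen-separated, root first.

F#-A-C-E

The root, F#, is scale degree 2 — the same note in E major and E minor; only the chord quality changes. Stacking thirds in E minor on F# gives F#–A–C–E.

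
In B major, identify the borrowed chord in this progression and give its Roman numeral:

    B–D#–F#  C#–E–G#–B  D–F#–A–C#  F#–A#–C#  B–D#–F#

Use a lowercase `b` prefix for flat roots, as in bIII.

B major has the diatonic set B, C#m, D#m, E, F#, G#m, A#dim. Of the given chords, B–D#–F# = B, C#–E–G#–B = C#m7 and F#–A#–C# = F# are diatonic. But D–F#–A–C# is foreign: the diatonic iii on degree 3 is D#m, whereas Dmaj7 comes from B minor. It is labeled bIIImaj7.

bIIImaj7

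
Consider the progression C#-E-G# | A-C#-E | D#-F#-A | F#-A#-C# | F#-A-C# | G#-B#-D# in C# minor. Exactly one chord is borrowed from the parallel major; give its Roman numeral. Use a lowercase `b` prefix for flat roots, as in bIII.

IV

The diatonic triads in C# minor (with V from harmonic minor) are C#m, D#dim, E, F#m, G#, A, B. C#–E–G# = C#m, A–C#–E = A, D#–F#–A = D#dim, F#–A–C# = F#m and G#–B#–D# = G# are all diatonic. But F#–A#–C# is foreign: the diatonic iv on degree 4 is F#m, whereas F# comes from C# major. It is labeled IV.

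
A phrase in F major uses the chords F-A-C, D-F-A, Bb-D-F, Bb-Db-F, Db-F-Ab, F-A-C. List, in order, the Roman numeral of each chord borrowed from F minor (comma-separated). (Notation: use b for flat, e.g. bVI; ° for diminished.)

iv, bVI

The diatonic triads in F major are F, Gm, Am, Bb, C, Dm, Edim. F–A–C = F, D–F–A = Dm and Bb–D–F = Bb are all diatonic. Bb–Db–F doesn't fit — on degree 4 F major would have Bb (IV). Bbm is the degree-4 chord of F minor, so it is the borrowed iv. But Db–F–Ab is foreign: the diatonic vi on degree 6 is Dm, whereas Db comes from F minor. It is labeled bVI.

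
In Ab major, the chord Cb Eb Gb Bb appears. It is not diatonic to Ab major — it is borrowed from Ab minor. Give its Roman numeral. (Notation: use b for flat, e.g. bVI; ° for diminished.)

bIIImaj7

In Ab major scale degree 3 is C; Cb is its lowered form, from Ab minor. The diatonic chord on degree 3 would be Cm (iii), but Cb–Eb–Gb–Bb is the major-seventh chord from Ab minor. As a borrowed chord it is labeled bIIImaj7.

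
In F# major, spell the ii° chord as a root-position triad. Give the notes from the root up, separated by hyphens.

G#-B-D

The root, G#, is scale degree 2 — the same note in F# major and F# minor; only the chord quality changes. Stacking thirds in F# minor on G# gives G#–B–D.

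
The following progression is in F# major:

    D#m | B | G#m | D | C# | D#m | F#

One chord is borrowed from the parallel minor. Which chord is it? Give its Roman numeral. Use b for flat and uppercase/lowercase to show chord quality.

bVI

F# major has the diatonic set F#, G#m, A#m, B, C#, D#m, E#dim. D#m, B, G#m, C# and F# all belong to that set. D (D–F#–A) doesn't fit — on degree 6 F# major would have D#m (vi). D is the degree-6 chord of F# minor, so it is the borrowed bVI.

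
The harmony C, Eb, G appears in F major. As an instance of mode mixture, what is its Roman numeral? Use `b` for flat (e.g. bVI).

v

C is scale degree 5 in F major. Diatonically F major has C (V) on that degree; C–Eb–G is instead the minor chord native to F minor, so it takes the label v.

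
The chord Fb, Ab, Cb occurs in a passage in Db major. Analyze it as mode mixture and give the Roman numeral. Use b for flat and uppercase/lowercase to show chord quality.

Fb is the lowered form of scale degree 3 in Db major (the diatonic degree 3 is F). Diatonically Db major has Fm (iii) on that degree; Fb–Ab–Cb is instead the major chord native to Db minor, so it takes the label bIII.

bIII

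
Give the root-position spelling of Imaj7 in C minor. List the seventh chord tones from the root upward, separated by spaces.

The root, C, is scale degree 1 — the same note in C minor and C major; only the chord quality changes. In C major the chord on C is C–E–G–B.

C E G B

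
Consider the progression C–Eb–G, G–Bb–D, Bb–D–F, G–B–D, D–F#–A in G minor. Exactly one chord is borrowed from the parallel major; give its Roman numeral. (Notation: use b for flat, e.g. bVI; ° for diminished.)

I

The diatonic triads in G minor (with V from harmonic minor) are Gm, Adim, Bb, Cm, D, Eb, F. Of the given chords, C–Eb–G = Cm, G–Bb–D = Gm, Bb–D–F = Bb and D–F#–A = D are diatonic. G–B–D doesn't fit — on degree 1 G minor would have Gm (i). G is the degree-1 chord of G major, so it is the borrowed I.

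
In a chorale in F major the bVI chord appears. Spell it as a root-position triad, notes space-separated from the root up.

Scale degree 6 in F major is D. bVI uses the lowered form, Db, taken from F minor. In F minor the chord on Db is Db–F–Ab.

Db F Ab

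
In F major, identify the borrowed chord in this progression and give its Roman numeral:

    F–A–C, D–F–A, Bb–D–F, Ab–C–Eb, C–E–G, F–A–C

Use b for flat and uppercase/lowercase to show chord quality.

F major has the diatonic set F, Gm, Am, Bb, C, Dm, Edim. Of the given chords, F–A–C = F, D–F–A = Dm, Bb–D–F = Bb and C–E–G = C are diatonic. Ab–C–Eb doesn't fit — on degree 3 F major would have Am (iii). Ab is the degree-3 chord of F minor, so it is the borrowed bIII.

bIII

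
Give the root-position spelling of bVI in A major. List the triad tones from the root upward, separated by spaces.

F A C

The root of bVI is the lowered 6th degree: F# becomes F. Stacking thirds in A minor on F gives F–A–C.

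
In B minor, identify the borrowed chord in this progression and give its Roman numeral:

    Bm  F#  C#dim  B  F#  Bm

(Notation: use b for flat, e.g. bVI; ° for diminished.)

I

B minor has the diatonic set Bm, C#dim, D, Em, F#, G, A (with V from harmonic minor). Of the given chords, Bm, F# and C#dim are diatonic. B (B–D#–F#) doesn't fit — on degree 1 B minor would have Bm (i). B is the degree-1 chord of B major, so it is the borrowed I.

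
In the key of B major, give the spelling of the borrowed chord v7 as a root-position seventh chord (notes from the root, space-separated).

F# A C# E

The root, F#, is scale degree 5 — the same note in B major and B minor; only the chord quality changes. Building the minor-seventh chord from the parallel minor on F#: F#–A–C#–E.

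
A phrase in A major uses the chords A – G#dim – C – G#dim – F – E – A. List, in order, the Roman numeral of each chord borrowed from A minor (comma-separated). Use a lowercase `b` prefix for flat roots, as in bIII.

In A major the diatonic chords are A, Bm, C#m, D, E, F#m, G#dim. Of the given chords, A, G#dim and E are diatonic. C (C–E–G) is not: scale degree 3 in A major carries C#m (iii). In A minor the chord on that degree is C, so here it functions as bIII, borrowed from the parallel minor. F (F–A–C) is not: scale degree 6 in A major carries F#m (vi). In A minor the chord on that degree is F, so here it functions as bVI, borrowed from the parallel minor.

bIII, bVI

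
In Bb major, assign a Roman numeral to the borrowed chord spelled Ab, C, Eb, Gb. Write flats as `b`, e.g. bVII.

bVII7

Ab is the lowered form of scale degree 7 in Bb major (the diatonic degree 7 is A). The diatonic chord on degree 7 would be Adim (vii°), but Ab–C–Eb–Gb is the dominant-seventh chord from Bb minor. As a borrowed chord it is labeled bVII7.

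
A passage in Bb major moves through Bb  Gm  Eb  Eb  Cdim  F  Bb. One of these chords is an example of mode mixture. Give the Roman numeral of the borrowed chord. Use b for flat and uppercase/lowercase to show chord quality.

The diatonic triads in Bb major are Bb, Cm, Dm, Eb, F, Gm, Adim. Bb, Gm, Eb and F all belong to that set. Cdim (C–Eb–Gb) doesn't fit — on degree 2 Bb major would have Cm (ii). Cdim is the degree-2 chord of Bb minor, so it is the borrowed ii°.

ii°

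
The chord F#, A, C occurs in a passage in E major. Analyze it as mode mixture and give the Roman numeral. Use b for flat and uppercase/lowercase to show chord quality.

ii°

The root F# is the diatonic 2nd degree of E major; the borrowing shows in the chord quality. Diatonically E major has F#m (ii) on that degree; F#–A–C is instead the diminished chord native to E minor, so it takes the label ii°.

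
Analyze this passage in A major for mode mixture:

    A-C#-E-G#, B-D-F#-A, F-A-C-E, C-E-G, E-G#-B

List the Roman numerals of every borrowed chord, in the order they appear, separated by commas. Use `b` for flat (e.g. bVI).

A major has the diatonic set A, Bm, C#m, D, E, F#m, G#dim. A–C#–E–G# = Amaj7, B–D–F#–A = Bm7 and E–G#–B = E all belong to that set. But F–A–C–E is foreign: the diatonic vi on degree 6 is F#m, whereas Fmaj7 comes from A minor. It is labeled bVImaj7. C–E–G doesn't fit — on degree 3 A major would have C#m (iii). C is the degree-3 chord of A minor, so it is the borrowed bIII.

bVImaj7, bIII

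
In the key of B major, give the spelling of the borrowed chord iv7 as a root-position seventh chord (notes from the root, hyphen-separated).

The root, E, is scale degree 4 — the same note in B major and B minor; only the chord quality changes. Building the minor-seventh chord from the parallel minor on E: E–G–B–D.

E-G-B-D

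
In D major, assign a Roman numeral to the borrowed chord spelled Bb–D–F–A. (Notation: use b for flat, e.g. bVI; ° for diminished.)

bVImaj7

In D major scale degree 6 is B; Bb is its lowered form, from D minor. The diatonic chord on degree 6 would be Bm (vi), but Bb–D–F–A is the major-seventh chord from D minor. As a borrowed chord it is labeled bVImaj7.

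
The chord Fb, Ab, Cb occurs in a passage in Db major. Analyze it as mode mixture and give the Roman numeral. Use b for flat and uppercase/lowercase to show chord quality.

The root Fb is the lowered 3rd scale degree — diatonically Db major has F there. Fb–Ab–Cb is a major chord — the form found in Db minor, not the diatonic iii (Fm). Borrowed into Db major it is written bIII.

bIII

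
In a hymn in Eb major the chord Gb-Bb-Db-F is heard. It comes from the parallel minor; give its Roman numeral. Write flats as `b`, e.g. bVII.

Gb is the lowered form of scale degree 3 in Eb major (the diatonic degree 3 is G). Gb–Bb–Db–F is a major-seventh chord — the form found in Eb minor, not the diatonic iii (Gm). Borrowed into Eb major it is written bIIImaj7.

bIIImaj7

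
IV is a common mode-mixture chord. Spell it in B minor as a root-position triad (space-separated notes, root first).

E G# B

IV is built on scale degree 4, which is E in both B minor and its parallel. In B major the chord on E is E–G#–B.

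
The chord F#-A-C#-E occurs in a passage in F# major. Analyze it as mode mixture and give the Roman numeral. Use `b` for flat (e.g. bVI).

i7

F# is scale degree 1 in F# major. Diatonically F# major has F# (I) on that degree; F#–A–C#–E is instead the minor-seventh chord native to F# minor, so it takes the label i7.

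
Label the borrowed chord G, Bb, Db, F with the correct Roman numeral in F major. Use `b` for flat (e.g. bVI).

The root G is the diatonic 2nd degree of F major; the borrowing shows in the chord quality. The diatonic chord on degree 2 would be Gm (ii), but G–Bb–Db–F is the half-diminished-seventh chord from F minor. As a borrowed chord it is labeled iiø7.

iiø7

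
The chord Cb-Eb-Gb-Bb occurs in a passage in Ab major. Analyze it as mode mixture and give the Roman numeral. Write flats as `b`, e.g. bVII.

bIIImaj7

The root Cb is the lowered 3rd scale degree — diatonically Ab major has C there. Diatonically Ab major has Cm (iii) on that degree; Cb–Eb–Gb–Bb is instead the major-seventh chord native to Ab minor, so it takes the label bIIImaj7.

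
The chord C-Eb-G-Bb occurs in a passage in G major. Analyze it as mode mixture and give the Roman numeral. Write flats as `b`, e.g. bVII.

iv7

The root C is the diatonic 4th degree of G major; the borrowing shows in the chord quality. C–Eb–G–Bb is a minor-seventh chord — the form found in G minor, not the diatonic IV (C). Borrowed into G major it is written iv7.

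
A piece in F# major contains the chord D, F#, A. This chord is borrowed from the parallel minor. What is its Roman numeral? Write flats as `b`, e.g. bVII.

bVI

D is the lowered form of scale degree 6 in F# major (the diatonic degree 6 is D#). Diatonically F# major has D#m (vi) on that degree; D–F#–A is instead the major chord native to F# minor, so it takes the label bVI.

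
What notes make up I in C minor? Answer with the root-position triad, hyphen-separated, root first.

C-E-G

I is built on scale degree 1, which is C in both C minor and its parallel. Building the major chord from the parallel major on C: C–E–G.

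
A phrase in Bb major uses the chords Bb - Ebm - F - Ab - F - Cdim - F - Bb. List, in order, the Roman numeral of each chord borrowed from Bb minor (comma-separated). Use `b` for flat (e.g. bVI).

The diatonic triads in Bb major are Bb, Cm, Dm, Eb, F, Gm, Adim. Bb and F are both diatonic. Ebm (Eb–Gb–Bb) is not: scale degree 4 in Bb major carries Eb (IV). In Bb minor the chord on that degree is Ebm, so here it functions as iv, borrowed from the parallel minor. Ab (Ab–C–Eb) is not: scale degree 7 in Bb major carries Adim (vii°). In Bb minor the chord on that degree is Ab, so here it functions as bVII, borrowed from the parallel minor. Cdim (C–Eb–Gb) doesn't fit — on degree 2 Bb major would have Cm (ii). Cdim is the degree-2 chord of Bb minor, so it is the borrowed ii°.

iv, bVII, ii°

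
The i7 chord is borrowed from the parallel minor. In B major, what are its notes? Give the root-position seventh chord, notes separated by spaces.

B D F# A

The root, B, is scale degree 1 — the same note in B major and B minor; only the chord quality changes. In B minor the chord on B is B–D–F#–A.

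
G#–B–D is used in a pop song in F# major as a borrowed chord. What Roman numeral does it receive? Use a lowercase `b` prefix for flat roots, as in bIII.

The root G# is the diatonic 2nd degree of F# major; the borrowing shows in the chord quality. Diatonically F# major has G#m (ii) on that degree; G#–B–D is instead the diminished chord native to F# minor, so it takes the label ii°.

ii°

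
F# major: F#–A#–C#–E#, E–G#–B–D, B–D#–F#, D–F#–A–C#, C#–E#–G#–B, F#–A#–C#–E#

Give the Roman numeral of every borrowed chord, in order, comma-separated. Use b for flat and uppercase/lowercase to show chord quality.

bVII7, bVImaj7

F# major has the diatonic set F#, G#m, A#m, B, C#, D#m, E#dim. F#–A#–C#–E# = F#maj7, B–D#–F# = B and C#–E#–G#–B = C#7 all belong to that set. E–G#–B–D is not: scale degree 7 in F# major carries E#dim (vii°). In F# minor the chord on that degree is E7, so here it functions as bVII7, borrowed from the parallel minor. But D–F#–A–C# is foreign: the diatonic vi on degree 6 is D#m, whereas Dmaj7 comes from F# minor. It is labeled bVImaj7.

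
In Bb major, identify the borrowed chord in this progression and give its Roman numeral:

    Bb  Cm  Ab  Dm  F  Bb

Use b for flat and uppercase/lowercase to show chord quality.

In Bb major the diatonic chords are Bb, Cm, Dm, Eb, F, Gm, Adim. Bb, Cm, Dm and F are all diatonic. Ab (Ab–C–Eb) doesn't fit — on degree 7 Bb major would have Adim (vii°). Ab is the degree-7 chord of Bb minor, so it is the borrowed bVII.

bVII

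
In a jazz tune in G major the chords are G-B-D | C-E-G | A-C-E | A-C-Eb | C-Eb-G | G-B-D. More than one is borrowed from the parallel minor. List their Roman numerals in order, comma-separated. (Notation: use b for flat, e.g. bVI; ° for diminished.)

ii°, iv

The diatonic triads in G major are G, Am, Bm, C, D, Em, F#dim. G–B–D = G, C–E–G = C and A–C–E = Am are all diatonic. A–C–Eb doesn't fit — on degree 2 G major would have Am (ii). Adim is the degree-2 chord of G minor, so it is the borrowed ii°. But C–Eb–G is foreign: the diatonic IV on degree 4 is C, whereas Cm comes from G minor. It is labeled iv.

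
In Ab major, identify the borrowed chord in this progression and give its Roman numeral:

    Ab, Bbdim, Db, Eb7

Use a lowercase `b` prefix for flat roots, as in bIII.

ii°

The diatonic triads in Ab major are Ab, Bbm, Cm, Db, Eb, Fm, Gdim. Ab, Db and Eb7 all belong to that set. Bbdim (Bb–Db–Fb) doesn't fit — on degree 2 Ab major would have Bbm (ii). Bbdim is the degree-2 chord of Ab minor, so it is the borrowed ii°.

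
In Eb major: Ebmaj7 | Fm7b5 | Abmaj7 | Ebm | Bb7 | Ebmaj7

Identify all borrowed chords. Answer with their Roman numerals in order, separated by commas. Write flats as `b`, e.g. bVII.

iiø7, i

Eb major has the diatonic set Eb, Fm, Gm, Ab, Bb, Cm, Ddim. Ebmaj7, Abmaj7 and Bb7 all belong to that set. Fm7b5 (F–Ab–Cb–Eb) is not: scale degree 2 in Eb major carries Fm (ii). In Eb minor the chord on that degree is Fm7b5, so here it functions as iiø7, borrowed from the parallel minor. Ebm (Eb–Gb–Bb) doesn't fit — on degree 1 Eb major would have Eb (I). Ebm is the degree-1 chord of Eb minor, so it is the borrowed i.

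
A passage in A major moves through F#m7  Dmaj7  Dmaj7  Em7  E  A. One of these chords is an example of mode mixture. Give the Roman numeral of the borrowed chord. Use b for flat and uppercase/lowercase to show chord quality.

A major has the diatonic set A, Bm, C#m, D, E, F#m, G#dim. F#m7, Dmaj7, E and A are all diatonic. Em7 (E–G–B–D) doesn't fit — on degree 5 A major would have E (V). Em7 is the degree-5 chord of A minor, so it is the borrowed v7.

v7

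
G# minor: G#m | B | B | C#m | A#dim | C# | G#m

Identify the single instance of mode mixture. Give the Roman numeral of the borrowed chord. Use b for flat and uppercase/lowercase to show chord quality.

IV

The diatonic triads in G# minor (with V from harmonic minor) are G#m, A#dim, B, C#m, D#, E, F#. G#m, B, C#m and A#dim are all diatonic. C# (C#–E#–G#) is not: scale degree 4 in G# minor carries C#m (iv). In G# major the chord on that degree is C#, so here it functions as IV, borrowed from the parallel major.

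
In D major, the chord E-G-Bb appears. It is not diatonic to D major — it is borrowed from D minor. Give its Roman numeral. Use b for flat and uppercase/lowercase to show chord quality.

ii°

The root E is the diatonic 2nd degree of D major; the borrowing shows in the chord quality. The diatonic chord on degree 2 would be Em (ii), but E–G–Bb is the diminished chord from D minor. As a borrowed chord it is labeled ii°.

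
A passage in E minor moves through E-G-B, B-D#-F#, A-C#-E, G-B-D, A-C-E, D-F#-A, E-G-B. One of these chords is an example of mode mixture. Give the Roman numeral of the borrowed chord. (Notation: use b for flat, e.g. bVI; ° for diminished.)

IV

E minor has the diatonic set Em, F#dim, G, Am, B, C, D (with V from harmonic minor). E–G–B = Em, B–D#–F# = B, G–B–D = G, A–C–E = Am and D–F#–A = D are all diatonic. A–C#–E doesn't fit — on degree 4 E minor would have Am (iv). A is the degree-4 chord of E major, so it is the borrowed IV.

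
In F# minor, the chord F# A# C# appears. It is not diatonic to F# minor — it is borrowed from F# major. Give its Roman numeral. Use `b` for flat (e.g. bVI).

I

F# is scale degree 1 in F# minor. F#–A#–C# is a major chord — the form found in F# major, not the diatonic i (F#m). Borrowed into F# minor it is written I.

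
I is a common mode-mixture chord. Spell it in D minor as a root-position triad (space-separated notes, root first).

D F# A

I is built on scale degree 1, which is D in both D minor and its parallel. Stacking thirds in D major on D gives D–F#–A.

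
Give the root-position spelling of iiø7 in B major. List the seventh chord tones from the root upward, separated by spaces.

C# E G B

iiø7 is built on scale degree 2, which is C# in both B major and its parallel. Building the half-diminished-seventh chord from the parallel minor on C#: C#–E–G–B.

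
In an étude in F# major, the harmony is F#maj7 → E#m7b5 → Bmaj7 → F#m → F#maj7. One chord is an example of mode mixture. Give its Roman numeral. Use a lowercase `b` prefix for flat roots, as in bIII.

i

F# major has the diatonic set F#, G#m, A#m, B, C#, D#m, E#dim. F#maj7, E#m7b5 and Bmaj7 all belong to that set. But F#m (F#–A–C#) is foreign: the diatonic I on degree 1 is F#, whereas F#m comes from F# minor. It is labeled i.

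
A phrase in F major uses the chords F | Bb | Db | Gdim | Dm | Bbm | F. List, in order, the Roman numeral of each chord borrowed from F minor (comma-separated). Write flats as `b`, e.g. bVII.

In F major the diatonic chords are F, Gm, Am, Bb, C, Dm, Edim. F, Bb and Dm all belong to that set. But Db (Db–F–Ab) is foreign: the diatonic vi on degree 6 is Dm, whereas Db comes from F minor. It is labeled bVI. But Gdim (G–Bb–Db) is foreign: the diatonic ii on degree 2 is Gm, whereas Gdim comes from F minor. It is labeled ii°. But Bbm (Bb–Db–F) is foreign: the diatonic IV on degree 4 is Bb, whereas Bbm comes from F minor. It is labeled iv.

bVI, ii°, iv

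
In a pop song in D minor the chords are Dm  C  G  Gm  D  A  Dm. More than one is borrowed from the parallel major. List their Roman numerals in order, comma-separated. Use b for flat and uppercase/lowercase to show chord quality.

The diatonic triads in D minor (with V from harmonic minor) are Dm, Edim, F, Gm, A, Bb, C. Dm, C, Gm and A are all diatonic. But G (G–B–D) is foreign: the diatonic iv on degree 4 is Gm, whereas G comes from D major. It is labeled IV. But D (D–F#–A) is foreign: the diatonic i on degree 1 is Dm, whereas D comes from D major. It is labeled I.

IV, I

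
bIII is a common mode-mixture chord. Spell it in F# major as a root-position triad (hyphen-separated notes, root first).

A-C#-E

bIII is built on the lowered scale degree 3. In F# major degree 3 is A#; lowered it becomes A. Building the major chord from the parallel minor on A: A–C#–E.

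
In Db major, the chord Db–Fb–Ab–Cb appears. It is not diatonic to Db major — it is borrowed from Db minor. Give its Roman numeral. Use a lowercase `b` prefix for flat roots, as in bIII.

Db is scale degree 1 in Db major. Db–Fb–Ab–Cb is a minor-seventh chord — the form found in Db minor, not the diatonic I (Db). Borrowed into Db major it is written i7.

i7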